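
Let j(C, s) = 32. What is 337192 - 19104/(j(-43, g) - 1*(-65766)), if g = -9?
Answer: 11093270056/32899 ≈ 3.3719e+5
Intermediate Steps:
337192 - 19104/(j(-43, g) - 1*(-65766)) = 337192 - 19104/(32 - 1*(-65766)) = 337192 - 19104/(32 + 65766) = 337192 - 19104/65798 = 337192 - 19104*1/65798 = 337192 - 9552/32899 = 11093270056/32899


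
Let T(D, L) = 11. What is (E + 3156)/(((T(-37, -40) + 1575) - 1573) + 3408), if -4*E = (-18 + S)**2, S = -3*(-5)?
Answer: 12615/13684 ≈ 0.92188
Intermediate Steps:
S = 15
E = -9/4 (E = -(-18 + 15)**2/4 = -1/4*(-3)**2 = -1/4*9 = -9/4 ≈ -2.2500)
(E + 3156)/(((T(-37, -40) + 1575) - 1573) + 3408) = (-9/4 + 3156)/(((11 + 1575) - 1573) + 3408) = 12615/(4*((1586 - 1573) + 3408)) = 12615/(4*(13 + 3408)) = (12615/4)/3421 = (12615/4)*(1/3421) = 12615/13684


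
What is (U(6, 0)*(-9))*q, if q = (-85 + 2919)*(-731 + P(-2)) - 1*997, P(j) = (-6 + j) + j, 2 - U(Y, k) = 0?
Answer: 37817838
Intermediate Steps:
U(Y, k) = 2 (U(Y, k) = 2 - 1*0 = 2 + 0 = 2)
P(j) = -6 + 2*j
q = -2100991 (q = (-85 + 2919)*(-731 + (-6 + 2*(-2))) - 1*997 = 2834*(-731 + (-6 - 4)) - 997 = 2834*(-731 - 10) - 997 = 2834*(-741) - 997 = -2099994 - 997 = -2100991)
(U(6, 0)*(-9))*q = (2*(-9))*(-2100991) = -18*(-2100991) = 37817838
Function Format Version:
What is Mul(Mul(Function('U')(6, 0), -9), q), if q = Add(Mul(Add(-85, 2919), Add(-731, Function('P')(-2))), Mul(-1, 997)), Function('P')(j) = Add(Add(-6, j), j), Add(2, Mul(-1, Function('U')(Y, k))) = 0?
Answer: 37817838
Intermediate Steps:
Function('U')(Y, k) = 2 (Function('U')(Y, k) = Add(2, Mul(-1, 0)) = Add(2, 0) = 2)
Function('P')(j) = Add(-6, Mul(2, j))
q = -2100991 (q = Add(Mul(Add(-85, 2919), Add(-731, Add(-6, Mul(2, -2)))), Mul(-1, 997)) = Add(Mul(2834, Add(-731, Add(-6, -4))), -997) = Add(Mul(2834, Add(-731, -10)), -997) = Add(Mul(2834, -741), -997) = Add(-2099994, -997) = -2100991)
Mul(Mul(Function('U')(6, 0), -9), q) = Mul(Mul(2, -9), -2100991) = Mul(-18, -2100991) = 37817838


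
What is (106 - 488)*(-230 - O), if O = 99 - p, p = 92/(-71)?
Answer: 8958282/71 ≈ 1.2617e+5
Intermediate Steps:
p = -92/71 (p = 92*(-1/71) = -92/71 ≈ -1.2958)
O = 7121/71 (O = 99 - 1*(-92/71) = 99 + 92/71 = 7121/71 ≈ 100.30)
(106 - 488)*(-230 - O) = (106 - 488)*(-230 - 1*7121/71) = -382*(-230 - 7121/71) = -382*(-23451/71) = 8958282/71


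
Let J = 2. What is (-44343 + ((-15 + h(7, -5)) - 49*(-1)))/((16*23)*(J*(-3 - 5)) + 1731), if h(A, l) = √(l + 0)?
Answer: 44309/4157 - I*√5/4157 ≈ 10.659 - 0.0005379*I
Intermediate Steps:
h(A, l) = √l
(-44343 + ((-15 + h(7, -5)) - 49*(-1)))/((16*23)*(J*(-3 - 5)) + 1731) = (-44343 + ((-15 + √(-5)) - 49*(-1)))/((16*23)*(2*(-3 - 5)) + 1731) = (-44343 + ((-15 + I*√5) + 49))/(368*(2*(-8)) + 1731) = (-44343 + (34 + I*√5))/(368*(-16) + 1731) = (-44309 + I*√5)/(-5888 + 1731) = (-44309 + I*√5)/(-4157) = (-44309 + I*√5)*(-1/4157) = 44309/4157 - I*√5/4157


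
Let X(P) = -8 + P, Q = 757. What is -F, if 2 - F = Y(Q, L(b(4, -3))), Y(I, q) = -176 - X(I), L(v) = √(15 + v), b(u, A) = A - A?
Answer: -927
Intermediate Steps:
b(u, A) = 0
Y(I, q) = -168 - I (Y(I, q) = -176 - (-8 + I) = -176 + (8 - I) = -168 - I)
F = 927 (F = 2 - (-168 - 1*757) = 2 - (-168 - 757) = 2 - 1*(-925) = 2 + 925 = 927)
-F = -1*927 = -927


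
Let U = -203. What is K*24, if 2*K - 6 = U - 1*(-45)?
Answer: -1824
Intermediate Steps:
K = -76 (K = 3 + (-203 - 1*(-45))/2 = 3 + (-203 + 45)/2 = 3 + (½)*(-158) = 3 - 79 = -76)
K*24 = -76*24 = -1824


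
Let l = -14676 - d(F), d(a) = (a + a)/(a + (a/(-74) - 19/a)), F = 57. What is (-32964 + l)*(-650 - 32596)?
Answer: 19654705000728/12409 ≈ 1.5839e+9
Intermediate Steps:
d(a) = 2*a/(-19/a + 73*a/74) (d(a) = (2*a)/(a + (a*(-1/74) - 19/a)) = (2*a)/(a + (-a/74 - 19/a)) = (2*a)/(a + (-19/a - a/74)) = (2*a)/(-19/a + 73*a/74) = 2*a/(-19/a + 73*a/74))
l = -182139792/12409 (l = -14676 - 148*57²/(-1406 + 73*57²) = -14676 - 148*3249/(-1406 + 73*3249) = -14676 - 148*3249/(-1406 + 237177) = -14676 - 148*3249/235771 = -14676 - 1*25308/12409 = -14676 - 25308/12409 = -182139792/12409 ≈ -14678.)
(-32964 + l)*(-650 - 32596) = (-32964 - 182139792/12409)*(-650 - 32596) = -591190068/12409*(-33246) = 19654705000728/12409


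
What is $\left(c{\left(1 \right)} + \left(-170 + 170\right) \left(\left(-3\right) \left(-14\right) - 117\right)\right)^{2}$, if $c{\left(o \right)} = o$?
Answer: $1$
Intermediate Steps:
$\left(c{\left(1 \right)} + \left(-170 + 170\right) \left(\left(-3\right) \left(-14\right) - 117\right)\right)^{2} = \left(1 + \left(-170 + 170\right) \left(\left(-3\right) \left(-14\right) - 117\right)\right)^{2} = \left(1 + 0 \left(42 - 117\right)\right)^{2} = \left(1 + 0 \left(-75\right)\right)^{2} = \left(1 + 0\right)^{2} = 1^{2} = 1$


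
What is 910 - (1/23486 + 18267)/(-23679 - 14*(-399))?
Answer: 387117318943/424932198 ≈ 911.01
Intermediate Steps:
910 - (1/23486 + 18267)/(-23679 - 14*(-399)) = 910 - (1/23486 + 18267)/(-23679 + 5586) = 910 - 429018763/(23486*(-18093)) = 910 - 429018763*(-1)/(23486*18093) = 910 - 1*(-429018763/424932198) = 910 + 429018763/424932198 = 387117318943/424932198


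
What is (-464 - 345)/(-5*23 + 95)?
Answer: 809/20 ≈ 40.450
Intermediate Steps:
(-464 - 345)/(-5*23 + 95) = -809/(-115 + 95) = -809/(-20) = -809*(-1/20) = 809/20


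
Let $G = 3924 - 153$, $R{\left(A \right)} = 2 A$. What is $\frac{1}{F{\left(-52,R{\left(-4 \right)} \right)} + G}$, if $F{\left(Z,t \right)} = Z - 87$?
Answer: $\frac{1}{3632} \approx 0.00027533$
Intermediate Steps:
$F{\left(Z,t \right)} = -87 + Z$
$G = 3771$ ($G = 3924 - 153 = 3771$)
$\frac{1}{F{\left(-52,R{\left(-4 \right)} \right)} + G} = \frac{1}{\left(-87 - 52\right) + 3771} = \frac{1}{-139 + 3771} = \frac{1}{3632}$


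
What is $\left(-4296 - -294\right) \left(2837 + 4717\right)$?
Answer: $-30231108$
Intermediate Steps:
$\left(-4296 - -294\right) \left(2837 + 4717\right) = \left(-4296 + 294\right) 7554 = \left(-4002\right) 7554 = -30231108$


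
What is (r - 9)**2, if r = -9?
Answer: 324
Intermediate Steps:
(r - 9)**2 = (-9 - 9)**2 = (-18)**2 = 324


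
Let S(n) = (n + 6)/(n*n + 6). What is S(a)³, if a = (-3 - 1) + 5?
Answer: 1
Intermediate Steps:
a = 1 (a = -4 + 5 = 1)
S(n) = (6 + n)/(6 + n²) (S(n) = (6 + n)/(n² + 6) = (6 + n)/(6 + n²))
S(a)³ = ((6 + 1)/(6 + 1²))³ = (7/(6 + 1))³ = (7/7)³ = ((⅐)*7)³ = 1³ = 1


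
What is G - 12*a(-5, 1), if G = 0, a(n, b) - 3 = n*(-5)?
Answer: -336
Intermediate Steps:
a(n, b) = 3 - 5*n (a(n, b) = 3 + n*(-5) = 3 - 5*n)
G - 12*a(-5, 1) = 0 - 12*(3 - 5*(-5)) = 0 - 12*(3 + 25) = 0 - 12*28 = 0 - 336 = -336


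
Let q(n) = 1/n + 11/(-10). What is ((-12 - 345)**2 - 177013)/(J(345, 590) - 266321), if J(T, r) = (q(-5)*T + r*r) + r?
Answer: -99128/163841 ≈ -0.60503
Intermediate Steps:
q(n) = -11/10 + 1/n (q(n) = 1/n + 11*(-1/10) = 1/n - 11/10 = -11/10 + 1/n)
J(T, r) = r + r**2 - 13*T/10 (J(T, r) = ((-11/10 + 1/(-5))*T + r*r) + r = ((-11/10 - 1/5)*T + r**2) + r = (-13*T/10 + r**2) + r = (r**2 - 13*T/10) + r = r + r**2 - 13*T/10)
((-12 - 345)**2 - 177013)/(J(345, 590) - 266321) = ((-12 - 345)**2 - 177013)/((590 + 590**2 - 13/10*345) - 266321) = ((-357)**2 - 177013)/((590 + 348100 - 897/2) - 266321) = (127449 - 177013)/(696483/2 - 266321) = -49564/163841/2 = -49564*2/163841 = -99128/163841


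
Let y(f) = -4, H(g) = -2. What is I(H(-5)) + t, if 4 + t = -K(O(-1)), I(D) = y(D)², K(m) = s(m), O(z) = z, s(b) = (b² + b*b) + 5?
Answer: 5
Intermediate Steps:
s(b) = 5 + 2*b² (s(b) = (b² + b²) + 5 = 2*b² + 5 = 5 + 2*b²)
K(m) = 5 + 2*m²
I(D) = 16 (I(D) = (-4)² = 16)
t = -11 (t = -4 - (5 + 2*(-1)²) = -4 - (5 + 2*1) = -4 - (5 + 2) = -4 - 1*7 = -4 - 7 = -11)
I(H(-5)) + t = 16 - 11 = 5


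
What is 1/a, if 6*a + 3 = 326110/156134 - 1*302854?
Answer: -234201/11821487182 ≈ -1.9811e-5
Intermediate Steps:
a = -11821487182/234201 (a = -½ + (326110/156134 - 1*302854)/6 = -½ + (326110*(1/156134) - 302854)/6 = -½ + (163055/78067 - 302854)/6 = -½ + (⅙)*(-23642740163/78067) = -½ - 23642740163/468402 = -11821487182/234201 ≈ -50476.)
1/a = 1/(-11821487182/234201) = -234201/11821487182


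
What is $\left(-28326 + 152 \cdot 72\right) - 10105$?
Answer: $-27487$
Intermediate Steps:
$\left(-28326 + 152 \cdot 72\right) - 10105 = \left(-28326 + 10944\right) - 10105 = -17382 - 10105 = -27487$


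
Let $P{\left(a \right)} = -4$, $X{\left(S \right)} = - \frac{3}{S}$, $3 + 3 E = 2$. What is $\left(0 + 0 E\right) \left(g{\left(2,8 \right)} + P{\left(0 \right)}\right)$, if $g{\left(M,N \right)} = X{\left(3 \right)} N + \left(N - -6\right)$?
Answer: $0$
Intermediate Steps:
$E = - \frac{1}{3}$ ($E = -1 + \frac{1}{3} \cdot 2 = -1 + \frac{2}{3} = - \frac{1}{3} \approx -0.33333$)
$g{\left(M,N \right)} = 6$ ($g{\left(M,N \right)} = - \frac{3}{3} N + \left(N - -6\right) = \left(-3\right) \frac{1}{3} N + \left(N + 6\right) = - N + \left(6 + N\right) = 6$)
$\left(0 + 0 E\right) \left(g{\left(2,8 \right)} + P{\left(0 \right)}\right) = \left(0 + 0 \left(- \frac{1}{3}\right)\right) \left(6 - 4\right) = \left(0 + 0\right) 2 = 0 \cdot 2 = 0$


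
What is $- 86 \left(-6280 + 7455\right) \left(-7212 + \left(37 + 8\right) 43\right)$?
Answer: $533240850$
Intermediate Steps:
$- 86 \left(-6280 + 7455\right) \left(-7212 + \left(37 + 8\right) 43\right) = - 86 \cdot 1175 \left(-7212 + 45 \cdot 43\right) = - 86 \cdot 1175 \left(-7212 + 1935\right) = - 86 \cdot 1175 \left(-5277\right) = \left(-86\right) \left(-6200475\right) = 533240850$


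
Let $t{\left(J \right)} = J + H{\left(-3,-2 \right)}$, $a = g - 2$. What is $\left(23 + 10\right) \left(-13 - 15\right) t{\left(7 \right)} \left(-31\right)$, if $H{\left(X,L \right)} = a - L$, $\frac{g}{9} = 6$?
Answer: $1747284$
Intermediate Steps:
$g = 54$ ($g = 9 \cdot 6 = 54$)
$a = 52$ ($a = 54 - 2 = 52$)
$H{\left(X,L \right)} = 52 - L$
$t{\left(J \right)} = 54 + J$ ($t{\left(J \right)} = J + \left(52 - -2\right) = J + \left(52 + 2\right) = J + 54 = 54 + J$)
$\left(23 + 10\right) \left(-13 - 15\right) t{\left(7 \right)} \left(-31\right) = \left(23 + 10\right) \left(-13 - 15\right) \left(54 + 7\right) \left(-31\right) = 33 \left(-28\right) 61 \left(-31\right) = \left(-924\right) 61 \left(-31\right) = \left(-56364\right) \left(-31\right) = 1747284$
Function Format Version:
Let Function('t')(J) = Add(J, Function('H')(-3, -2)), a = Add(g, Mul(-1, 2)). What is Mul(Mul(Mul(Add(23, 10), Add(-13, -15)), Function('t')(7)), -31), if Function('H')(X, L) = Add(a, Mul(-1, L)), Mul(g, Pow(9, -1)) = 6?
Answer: 1747284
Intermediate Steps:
g = 54 (g = Mul(9, 6) = 54)
a = 52 (a = Add(54, Mul(-1, 2)) = Add(54, -2) = 52)
Function('H')(X, L) = Add(52, Mul(-1, L))
Function('t')(J) = Add(54, J) (Function('t')(J) = Add(J, Add(52, Mul(-1, -2))) = Add(J, Add(52, 2)) = Add(J, 54) = Add(54, J))
Mul(Mul(Mul(Add(23, 10), Add(-13, -15)), Function('t')(7)), -31) = Mul(Mul(Mul(Add(23, 10), Add(-13, -15)), Add(54, 7)), -31) = Mul(Mul(Mul(33, -28), 61), -31) = Mul(Mul(-924, 61), -31) = Mul(-56364, -31) = 1747284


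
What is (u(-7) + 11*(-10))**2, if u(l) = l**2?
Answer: 3721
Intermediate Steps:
(u(-7) + 11*(-10))**2 = ((-7)**2 + 11*(-10))**2 = (49 - 110)**2 = (-61)**2 = 3721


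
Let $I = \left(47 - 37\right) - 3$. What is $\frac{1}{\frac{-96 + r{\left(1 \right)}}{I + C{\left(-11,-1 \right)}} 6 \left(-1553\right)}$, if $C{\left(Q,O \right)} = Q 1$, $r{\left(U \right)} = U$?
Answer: $- \frac{2}{442605} \approx -4.5187 \cdot 10^{-6}$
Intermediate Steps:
$C{\left(Q,O \right)} = Q$
$I = 7$ ($I = 10 - 3 = 7$)
$\frac{1}{\frac{-96 + r{\left(1 \right)}}{I + C{\left(-11,-1 \right)}} 6 \left(-1553\right)} = \frac{1}{\frac{-96 + 1}{7 - 11} \cdot 6 \left(-1553\right)} = \frac{1}{- \frac{95}{-4} \cdot 6} \left(- \frac{1}{1553}\right) = \frac{1}{\left(-95\right) \left(- \frac{1}{4}\right) 6} \left(- \frac{1}{1553}\right) = \frac{1}{\frac{95}{4} \cdot 6} \left(- \frac{1}{1553}\right) = \frac{1}{\frac{285}{2}} \left(- \frac{1}{1553}\right) = \frac{2}{285} \left(- \frac{1}{1553}\right) = - \frac{2}{442605}$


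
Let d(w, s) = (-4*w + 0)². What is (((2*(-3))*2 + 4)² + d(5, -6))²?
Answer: 215296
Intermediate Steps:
d(w, s) = 16*w² (d(w, s) = (-4*w)² = 16*w²)
(((2*(-3))*2 + 4)² + d(5, -6))² = (((2*(-3))*2 + 4)² + 16*5²)² = ((-6*2 + 4)² + 16*25)² = ((-12 + 4)² + 400)² = ((-8)² + 400)² = (64 + 400)² = 464² = 215296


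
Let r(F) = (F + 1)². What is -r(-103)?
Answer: -10404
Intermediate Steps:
r(F) = (1 + F)²
-r(-103) = -(1 - 103)² = -1*(-102)² = -1*10404 = -10404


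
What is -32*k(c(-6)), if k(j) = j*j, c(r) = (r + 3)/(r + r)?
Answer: -2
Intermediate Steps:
c(r) = (3 + r)/(2*r) (c(r) = (3 + r)/((2*r)) = (3 + r)*(1/(2*r)) = (3 + r)/(2*r))
k(j) = j**2
-32*k(c(-6)) = -32*(3 - 6)**2/144 = -32*((1/2)*(-1/6)*(-3))**2 = -32*(1/4)**2 = -32*1/16 = -2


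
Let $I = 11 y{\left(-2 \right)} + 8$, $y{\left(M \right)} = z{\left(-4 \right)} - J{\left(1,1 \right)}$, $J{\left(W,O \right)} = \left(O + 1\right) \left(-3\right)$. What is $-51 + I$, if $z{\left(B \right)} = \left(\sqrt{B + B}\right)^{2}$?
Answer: $-65$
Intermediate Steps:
$J{\left(W,O \right)} = -3 - 3 O$ ($J{\left(W,O \right)} = \left(1 + O\right) \left(-3\right) = -3 - 3 O$)
$z{\left(B \right)} = 2 B$ ($z{\left(B \right)} = \left(\sqrt{2 B}\right)^{2} = \left(\sqrt{2} \sqrt{B}\right)^{2} = 2 B$)
$y{\left(M \right)} = -2$ ($y{\left(M \right)} = 2 \left(-4\right) - \left(-3 - 3\right) = -8 - \left(-3 - 3\right) = -8 - -6 = -8 + 6 = -2$)
$I = -14$ ($I = 11 \left(-2\right) + 8 = -22 + 8 = -14$)
$-51 + I = -51 - 14 = -65$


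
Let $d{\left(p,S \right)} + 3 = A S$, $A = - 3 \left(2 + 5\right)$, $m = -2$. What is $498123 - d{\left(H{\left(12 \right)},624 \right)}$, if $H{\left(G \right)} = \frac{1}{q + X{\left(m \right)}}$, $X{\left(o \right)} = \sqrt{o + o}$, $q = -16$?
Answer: $511230$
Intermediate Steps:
$X{\left(o \right)} = \sqrt{2} \sqrt{o}$ ($X{\left(o \right)} = \sqrt{2 o} = \sqrt{2} \sqrt{o}$)
$H{\left(G \right)} = \frac{-16 - 2 i}{260}$ ($H{\left(G \right)} = \frac{1}{-16 + \sqrt{2} \sqrt{-2}} = \frac{1}{-16 + \sqrt{2} i \sqrt{2}} = \frac{1}{-16 + 2 i} = \frac{-16 - 2 i}{260}$)
$A = -21$ ($A = \left(-3\right) 7 = -21$)
$d{\left(p,S \right)} = -3 - 21 S$
$498123 - d{\left(H{\left(12 \right)},624 \right)} = 498123 - \left(-3 - 13104\right) = 498123 - -13107 = 498123 + 13107 = 511230$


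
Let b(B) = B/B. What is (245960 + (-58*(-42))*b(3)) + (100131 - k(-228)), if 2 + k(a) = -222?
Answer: 348751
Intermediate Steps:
b(B) = 1
k(a) = -224 (k(a) = -2 - 222 = -224)
(245960 + (-58*(-42))*b(3)) + (100131 - k(-228)) = (245960 - 58*(-42)*1) + (100131 - 1*(-224)) = (245960 + 2436*1) + (100131 + 224) = (245960 + 2436) + 100355 = 248396 + 100355 = 348751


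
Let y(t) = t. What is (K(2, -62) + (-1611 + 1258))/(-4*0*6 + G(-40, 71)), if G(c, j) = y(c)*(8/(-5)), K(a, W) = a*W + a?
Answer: -475/64 ≈ -7.4219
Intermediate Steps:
K(a, W) = a + W*a (K(a, W) = W*a + a = a + W*a)
G(c, j) = -8*c/5 (G(c, j) = c*(8/(-5)) = c*(8*(-⅕)) = c*(-8/5) = -8*c/5)
(K(2, -62) + (-1611 + 1258))/(-4*0*6 + G(-40, 71)) = (2*(1 - 62) + (-1611 + 1258))/(-4*0*6 - 8/5*(-40)) = (2*(-61) - 353)/(0*6 + 64) = (-122 - 353)/(0 + 64) = -475/64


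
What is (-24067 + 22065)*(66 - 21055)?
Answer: 42019978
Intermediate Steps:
(-24067 + 22065)*(66 - 21055) = -2002*(-20989) = 42019978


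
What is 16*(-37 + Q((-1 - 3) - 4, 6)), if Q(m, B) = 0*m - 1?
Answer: -608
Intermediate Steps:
Q(m, B) = -1 (Q(m, B) = 0 - 1 = -1)
16*(-37 + Q((-1 - 3) - 4, 6)) = 16*(-37 - 1) = 16*(-38) = -608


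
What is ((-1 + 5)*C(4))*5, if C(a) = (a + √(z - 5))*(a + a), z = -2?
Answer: 640 + 160*I*√7 ≈ 640.0 + 423.32*I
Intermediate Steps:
C(a) = 2*a*(a + I*√7) (C(a) = (a + √(-2 - 5))*(a + a) = (a + √(-7))*(2*a) = (a + I*√7)*(2*a) = 2*a*(a + I*√7))
((-1 + 5)*C(4))*5 = ((-1 + 5)*(2*4*(4 + I*√7)))*5 = (4*(32 + 8*I*√7))*5 = (128 + 32*I*√7)*5 = 640 + 160*I*√7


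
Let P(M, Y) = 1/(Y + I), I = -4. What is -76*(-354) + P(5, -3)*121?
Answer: 188207/7 ≈ 26887.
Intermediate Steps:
P(M, Y) = 1/(-4 + Y) (P(M, Y) = 1/(Y - 4) = 1/(-4 + Y))
-76*(-354) + P(5, -3)*121 = -76*(-354) + 121/(-4 - 3) = 26904 + 121/(-7) = 26904 - 1/7*121 = 26904 - 121/7 = 188207/7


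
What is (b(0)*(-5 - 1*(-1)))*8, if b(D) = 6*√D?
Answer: 0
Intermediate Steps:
(b(0)*(-5 - 1*(-1)))*8 = ((6*√0)*(-5 - 1*(-1)))*8 = ((6*0)*(-5 + 1))*8 = (0*(-4))*8 = 0*8 = 0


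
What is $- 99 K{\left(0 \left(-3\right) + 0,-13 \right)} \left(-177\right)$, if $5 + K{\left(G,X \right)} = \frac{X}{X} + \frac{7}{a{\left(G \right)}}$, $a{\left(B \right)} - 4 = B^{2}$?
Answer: $- \frac{157707}{4} \approx -39427.0$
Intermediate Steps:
$a{\left(B \right)} = 4 + B^{2}$
$K{\left(G,X \right)} = -4 + \frac{7}{4 + G^{2}}$ ($K{\left(G,X \right)} = -5 + \left(\frac{X}{X} + \frac{7}{4 + G^{2}}\right) = -5 + \left(1 + \frac{7}{4 + G^{2}}\right) = -4 + \frac{7}{4 + G^{2}}$)
$- 99 K{\left(0 \left(-3\right) + 0,-13 \right)} \left(-177\right) = - 99 \left(-4 + \frac{7}{4 + \left(0 \left(-3\right) + 0\right)^{2}}\right) \left(-177\right) = - 99 \left(-4 + \frac{7}{4 + \left(0 + 0\right)^{2}}\right) \left(-177\right) = - 99 \left(-4 + \frac{7}{4 + 0^{2}}\right) \left(-177\right) = - 99 \left(-4 + \frac{7}{4 + 0}\right) \left(-177\right) = - 99 \left(-4 + \frac{7}{4}\right) \left(-177\right) = \left(-99\right) \left(- \frac{9}{4}\right) \left(-177\right) = \frac{891}{4} \left(-177\right) = - \frac{157707}{4}$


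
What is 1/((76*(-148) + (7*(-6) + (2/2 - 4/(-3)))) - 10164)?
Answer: -3/64355 ≈ -4.6616e-5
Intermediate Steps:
1/((76*(-148) + (7*(-6) + (2/2 - 4/(-3)))) - 10164) = 1/((-11248 + (-42 + (2*(½) - 4*(-⅓)))) - 10164) = 1/((-11248 + (-42 + (1 + 4/3))) - 10164) = 1/((-11248 + (-42 + 7/3)) - 10164) = 1/((-11248 - 119/3) - 10164) = 1/(-33863/3 - 10164) = 1/(-64355/3) = -3/64355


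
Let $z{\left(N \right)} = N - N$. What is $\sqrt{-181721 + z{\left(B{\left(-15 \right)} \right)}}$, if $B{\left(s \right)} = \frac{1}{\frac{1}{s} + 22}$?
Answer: $i \sqrt{181721} \approx 426.29 i$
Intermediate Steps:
$B{\left(s \right)} = \frac{1}{22 + \frac{1}{s}}$
$z{\left(N \right)} = 0$
$\sqrt{-181721 + z{\left(B{\left(-15 \right)} \right)}} = \sqrt{-181721 + 0} = \sqrt{-181721} = i \sqrt{181721}$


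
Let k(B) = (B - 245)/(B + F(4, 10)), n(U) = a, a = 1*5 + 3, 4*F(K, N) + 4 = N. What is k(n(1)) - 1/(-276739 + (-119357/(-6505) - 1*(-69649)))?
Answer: -638478394487/25593020767 ≈ -24.947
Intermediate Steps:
F(K, N) = -1 + N/4
a = 8 (a = 5 + 3 = 8)
n(U) = 8
k(B) = (-245 + B)/(3/2 + B) (k(B) = (B - 245)/(B + (-1 + (¼)*10)) = (-245 + B)/(B + (-1 + 5/2)) = (-245 + B)/(B + 3/2) = (-245 + B)/(3/2 + B))
k(n(1)) - 1/(-276739 + (-119357/(-6505) - 1*(-69649))) = 2*(-245 + 8)/(3 + 2*8) - 1/(-276739 + (-119357/(-6505) - 1*(-69649))) = 2*(-237)/(3 + 16) - 1/(-276739 + (-119357*(-1/6505) + 69649)) = 2*(-237)/19 - 1/(-276739 + (119357/6505 + 69649)) = 2*(1/19)*(-237) - 1/(-276739 + 453186102/6505) = -474/19 - 1/(-1347001093/6505) = -474/19 - 1*(-6505/1347001093) = -474/19 + 6505/1347001093 = -638478394487/25593020767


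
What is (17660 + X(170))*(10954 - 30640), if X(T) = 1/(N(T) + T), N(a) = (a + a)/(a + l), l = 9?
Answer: -314627661441/905 ≈ -3.4765e+8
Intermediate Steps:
N(a) = 2*a/(9 + a) (N(a) = (a + a)/(a + 9) = (2*a)/(9 + a) = 2*a/(9 + a))
X(T) = 1/(T + 2*T/(9 + T)) (X(T) = 1/(2*T/(9 + T) + T) = 1/(T + 2*T/(9 + T)))
(17660 + X(170))*(10954 - 30640) = (17660 + (9 + 170)/(170*(11 + 170)))*(10954 - 30640) = (17660 + (1/170)*179/181)*(-19686) = (17660 + (1/170)*(1/181)*179)*(-19686) = (17660 + 179/30770)*(-19686) = (543398379/30770)*(-19686) = -314627661441/905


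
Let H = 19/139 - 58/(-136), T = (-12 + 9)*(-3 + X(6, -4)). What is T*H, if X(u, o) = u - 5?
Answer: 15969/4726 ≈ 3.3790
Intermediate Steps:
X(u, o) = -5 + u
T = 6 (T = (-12 + 9)*(-3 + (-5 + 6)) = -3*(-3 + 1) = -3*(-2) = 6)
H = 5323/9452 (H = 19*(1/139) - 58*(-1/136) = 19/139 + 29/68 = 5323/9452 ≈ 0.56316)
T*H = 6*(5323/9452) = 15969/4726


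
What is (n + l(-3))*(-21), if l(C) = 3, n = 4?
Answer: -147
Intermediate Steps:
(n + l(-3))*(-21) = (4 + 3)*(-21) = 7*(-21) = -147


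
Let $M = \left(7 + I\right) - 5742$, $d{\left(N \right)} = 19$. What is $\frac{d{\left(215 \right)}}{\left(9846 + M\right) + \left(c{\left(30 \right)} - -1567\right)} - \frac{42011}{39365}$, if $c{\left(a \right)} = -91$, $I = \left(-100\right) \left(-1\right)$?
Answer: $- \frac{238168622}{223868755} \approx -1.0639$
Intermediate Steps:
$I = 100$
$M = -5635$ ($M = \left(7 + 100\right) - 5742 = 107 - 5742 = -5635$)
$\frac{d{\left(215 \right)}}{\left(9846 + M\right) + \left(c{\left(30 \right)} - -1567\right)} - \frac{42011}{39365} = \frac{19}{\left(9846 - 5635\right) - -1476} - \frac{42011}{39365} = \frac{19}{4211 + \left(-91 + 1567\right)} - \frac{42011}{39365} = \frac{19}{4211 + 1476} - \frac{42011}{39365} = \frac{19}{5687} - \frac{42011}{39365} = - \frac{238168622}{223868755}$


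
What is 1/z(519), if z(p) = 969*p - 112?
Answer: 1/502799 ≈ 1.9889e-6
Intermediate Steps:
z(p) = -112 + 969*p
1/z(519) = 1/(-112 + 969*519) = 1/(-112 + 502911) = 1/502799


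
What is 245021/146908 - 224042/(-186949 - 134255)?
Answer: 2146447835/907450716 ≈ 2.3654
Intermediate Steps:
245021/146908 - 224042/(-186949 - 134255) = 245021*(1/146908) - 224042/(-321204) = 245021/146908 - 224042*(-1/321204) = 245021/146908 + 8617/12354 = 2146447835/907450716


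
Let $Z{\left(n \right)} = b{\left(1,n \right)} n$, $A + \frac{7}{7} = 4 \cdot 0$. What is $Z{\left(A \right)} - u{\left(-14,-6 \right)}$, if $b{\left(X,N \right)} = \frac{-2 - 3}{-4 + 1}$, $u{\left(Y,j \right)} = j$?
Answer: $\frac{13}{3} \approx 4.3333$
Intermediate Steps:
$b{\left(X,N \right)} = \frac{5}{3}$ ($b{\left(X,N \right)} = - \frac{5}{-3} = \left(-5\right) \left(- \frac{1}{3}\right) = \frac{5}{3}$)
$A = -1$ ($A = -1 + 4 \cdot 0 = -1 + 0 = -1$)
$Z{\left(n \right)} = \frac{5 n}{3}$
$Z{\left(A \right)} - u{\left(-14,-6 \right)} = \frac{5}{3} \left(-1\right) - -6 = - \frac{5}{3} + 6 = \frac{13}{3}$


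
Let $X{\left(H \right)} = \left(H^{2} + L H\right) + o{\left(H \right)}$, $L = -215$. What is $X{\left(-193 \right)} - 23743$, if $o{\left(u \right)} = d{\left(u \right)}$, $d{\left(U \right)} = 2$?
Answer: $55003$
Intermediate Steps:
$o{\left(u \right)} = 2$
$X{\left(H \right)} = 2 + H^{2} - 215 H$ ($X{\left(H \right)} = \left(H^{2} - 215 H\right) + 2 = 2 + H^{2} - 215 H$)
$X{\left(-193 \right)} - 23743 = \left(2 + \left(-193\right)^{2} - -41495\right) - 23743 = \left(2 + 37249 + 41495\right) - 23743 = 78746 - 23743 = 55003$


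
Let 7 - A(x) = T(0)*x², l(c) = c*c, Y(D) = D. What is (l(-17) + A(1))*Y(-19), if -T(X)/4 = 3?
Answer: -5852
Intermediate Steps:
T(X) = -12 (T(X) = -4*3 = -12)
l(c) = c²
A(x) = 7 + 12*x² (A(x) = 7 - (-12)*x² = 7 + 12*x²)
(l(-17) + A(1))*Y(-19) = ((-17)² + (7 + 12*1²))*(-19) = (289 + (7 + 12*1))*(-19) = (289 + (7 + 12))*(-19) = (289 + 19)*(-19) = 308*(-19) = -5852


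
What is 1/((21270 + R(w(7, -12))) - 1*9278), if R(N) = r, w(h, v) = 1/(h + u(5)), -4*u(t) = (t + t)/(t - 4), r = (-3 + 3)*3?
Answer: 1/11992 ≈ 8.3389e-5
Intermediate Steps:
r = 0 (r = 0*3 = 0)
u(t) = -t/(2*(-4 + t)) (u(t) = -(t + t)/(4*(t - 4)) = -2*t/(4*(-4 + t)) = -t/(2*(-4 + t)))
w(h, v) = 1/(-5/2 + h) (w(h, v) = 1/(h - 1*5/(-8 + 2*5)) = 1/(h - 1*5/(-8 + 10)) = 1/(h - 1*5/2) = 1/(h - 1*5*½) = 1/(h - 5/2) = 1/(-5/2 + h))
R(N) = 0
1/((21270 + R(w(7, -12))) - 1*9278) = 1/((21270 + 0) - 1*9278) = 1/(21270 - 9278) = 1/11992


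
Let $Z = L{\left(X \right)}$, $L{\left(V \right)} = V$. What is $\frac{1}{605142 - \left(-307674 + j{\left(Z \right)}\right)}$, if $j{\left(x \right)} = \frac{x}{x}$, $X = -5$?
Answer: $\frac{1}{912815} \approx 1.0955 \cdot 10^{-6}$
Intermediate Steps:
$Z = -5$
$j{\left(x \right)} = 1$
$\frac{1}{605142 - \left(-307674 + j{\left(Z \right)}\right)} = \frac{1}{605142 + \left(307674 - 1\right)} = \frac{1}{605142 + 307673} = \frac{1}{912815}$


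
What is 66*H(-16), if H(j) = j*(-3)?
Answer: 3168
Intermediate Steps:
H(j) = -3*j
66*H(-16) = 66*(-3*(-16)) = 66*48 = 3168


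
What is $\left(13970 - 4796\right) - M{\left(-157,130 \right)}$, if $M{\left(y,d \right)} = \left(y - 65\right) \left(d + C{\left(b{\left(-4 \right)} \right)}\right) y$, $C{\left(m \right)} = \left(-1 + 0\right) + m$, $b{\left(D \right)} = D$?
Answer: $-4347576$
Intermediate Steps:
$C{\left(m \right)} = -1 + m$
$M{\left(y,d \right)} = y \left(-65 + y\right) \left(-5 + d\right)$ ($M{\left(y,d \right)} = \left(y - 65\right) \left(d - 5\right) y = \left(-65 + y\right) \left(d - 5\right) y = \left(-65 + y\right) \left(-5 + d\right) y = y \left(-65 + y\right) \left(-5 + d\right)$)
$\left(13970 - 4796\right) - M{\left(-157,130 \right)} = \left(13970 - 4796\right) - - 157 \left(325 - 8450 - -785 + 130 \left(-157\right)\right) = \left(13970 - 4796\right) - - 157 \left(325 - 8450 + 785 - 20410\right) = 9174 - \left(-157\right) \left(-27750\right) = 9174 - 4356750 = -4347576$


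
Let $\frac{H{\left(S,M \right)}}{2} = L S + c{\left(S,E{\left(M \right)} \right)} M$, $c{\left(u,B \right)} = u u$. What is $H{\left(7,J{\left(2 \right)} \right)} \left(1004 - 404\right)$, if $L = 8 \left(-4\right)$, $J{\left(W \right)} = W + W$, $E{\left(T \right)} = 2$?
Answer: $-33600$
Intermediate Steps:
$c{\left(u,B \right)} = u^{2}$
$J{\left(W \right)} = 2 W$
$L = -32$
$H{\left(S,M \right)} = - 64 S + 2 M S^{2}$ ($H{\left(S,M \right)} = 2 \left(- 32 S + S^{2} M\right) = 2 \left(- 32 S + M S^{2}\right) = - 64 S + 2 M S^{2}$)
$H{\left(7,J{\left(2 \right)} \right)} \left(1004 - 404\right) = 2 \cdot 7 \left(-32 + 2 \cdot 2 \cdot 7\right) \left(1004 - 404\right) = 2 \cdot 7 \left(-32 + 4 \cdot 7\right) 600 = 2 \cdot 7 \left(-32 + 28\right) 600 = 2 \cdot 7 \left(-4\right) 600 = \left(-56\right) 600 = -33600$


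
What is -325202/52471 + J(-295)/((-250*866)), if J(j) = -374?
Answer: -35193304423/5679985750 ≈ -6.1960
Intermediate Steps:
-325202/52471 + J(-295)/((-250*866)) = -325202/52471 - 374/((-250*866)) = -325202*1/52471 - 374/(-216500) = -325202/52471 - 374*(-1/216500) = -325202/52471 + 187/108250 = -35193304423/5679985750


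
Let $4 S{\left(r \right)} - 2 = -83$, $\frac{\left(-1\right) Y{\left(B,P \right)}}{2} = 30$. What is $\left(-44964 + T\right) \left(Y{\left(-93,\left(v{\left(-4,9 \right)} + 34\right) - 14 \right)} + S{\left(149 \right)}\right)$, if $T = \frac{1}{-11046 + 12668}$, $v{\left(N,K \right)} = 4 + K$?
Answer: $\frac{23411045847}{6488} \approx 3.6084 \cdot 10^{6}$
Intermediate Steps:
$Y{\left(B,P \right)} = -60$ ($Y{\left(B,P \right)} = \left(-2\right) 30 = -60$)
$S{\left(r \right)} = - \frac{81}{4}$ ($S{\left(r \right)} = \frac{1}{2} + \frac{1}{4} \left(-83\right) = \frac{1}{2} - \frac{83}{4} = - \frac{81}{4}$)
$T = \frac{1}{1622} \approx 0.00061652$
$\left(-44964 + T\right) \left(Y{\left(-93,\left(v{\left(-4,9 \right)} + 34\right) - 14 \right)} + S{\left(149 \right)}\right) = \left(-44964 + \frac{1}{1622}\right) \left(-60 - \frac{81}{4}\right) = \left(- \frac{72931607}{1622}\right) \left(- \frac{321}{4}\right) = \frac{23411045847}{6488}$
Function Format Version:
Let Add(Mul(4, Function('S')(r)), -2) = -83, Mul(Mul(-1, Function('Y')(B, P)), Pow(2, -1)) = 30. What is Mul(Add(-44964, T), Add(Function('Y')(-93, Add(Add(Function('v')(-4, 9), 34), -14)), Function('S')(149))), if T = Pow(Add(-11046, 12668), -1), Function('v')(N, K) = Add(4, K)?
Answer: Rational(23411045847, 6488) ≈ 3.6084e+6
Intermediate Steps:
Function('Y')(B, P) = -60 (Function('Y')(B, P) = Mul(-2, 30) = -60)
Function('S')(r) = Rational(-81, 4) (Function('S')(r) = Add(Rational(1, 2), Mul(Rational(1, 4), -83)) = Add(Rational(1, 2), Rational(-83, 4)) = Rational(-81, 4))
T = Rational(1, 1622) (T = Pow(1622, -1) = Rational(1, 1622) ≈ 0.00061652)
Mul(Add(-44964, T), Add(Function('Y')(-93, Add(Add(Function('v')(-4, 9), 34), -14)), Function('S')(149))) = Mul(Add(-44964, Rational(1, 1622)), Add(-60, Rational(-81, 4))) = Mul(Rational(-72931607, 1622), Rational(-321, 4)) = Rational(23411045847, 6488)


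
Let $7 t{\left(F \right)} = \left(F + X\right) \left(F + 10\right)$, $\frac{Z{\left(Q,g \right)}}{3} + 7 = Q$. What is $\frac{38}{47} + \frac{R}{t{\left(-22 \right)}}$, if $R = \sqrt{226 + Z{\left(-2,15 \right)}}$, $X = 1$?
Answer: $\frac{38}{47} + \frac{\sqrt{199}}{36} \approx 1.2004$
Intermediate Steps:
$Z{\left(Q,g \right)} = -21 + 3 Q$
$t{\left(F \right)} = \frac{\left(1 + F\right) \left(10 + F\right)}{7}$ ($t{\left(F \right)} = \frac{\left(F + 1\right) \left(F + 10\right)}{7} = \frac{\left(1 + F\right) \left(10 + F\right)}{7}$)
$R = \sqrt{199}$ ($R = \sqrt{226 + \left(-21 + 3 \left(-2\right)\right)} = \sqrt{226 - 27} = \sqrt{199} \approx 14.107$)
$\frac{38}{47} + \frac{R}{t{\left(-22 \right)}} = \frac{38}{47} + \frac{\sqrt{199}}{\frac{10}{7} + \frac{\left(-22\right)^{2}}{7} + \frac{11}{7} \left(-22\right)} = 38 \cdot \frac{1}{47} + \frac{\sqrt{199}}{\frac{10}{7} + \frac{1}{7} \cdot 484 - \frac{242}{7}} = \frac{38}{47} + \frac{\sqrt{199}}{\frac{10}{7} + \frac{484}{7} - \frac{242}{7}} = \frac{38}{47} + \frac{\sqrt{199}}{36}$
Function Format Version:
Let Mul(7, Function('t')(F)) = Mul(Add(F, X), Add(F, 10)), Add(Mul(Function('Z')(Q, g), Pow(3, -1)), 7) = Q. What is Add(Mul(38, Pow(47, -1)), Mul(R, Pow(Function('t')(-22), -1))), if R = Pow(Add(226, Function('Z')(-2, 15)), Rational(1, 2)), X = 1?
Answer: Add(Rational(38, 47), Mul(Rational(1, 36), Pow(199, Rational(1, 2)))) ≈ 1.2004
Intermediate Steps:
Function('Z')(Q, g) = Add(-21, Mul(3, Q))
Function('t')(F) = Mul(Rational(1, 7), Add(1, F), Add(10, F)) (Function('t')(F) = Mul(Rational(1, 7), Mul(Add(F, 1), Add(F, 10))) = Mul(Rational(1, 7), Mul(Add(1, F), Add(10, F))) = Mul(Rational(1, 7), Add(1, F), Add(10, F)))
R = Pow(199, Rational(1, 2)) (R = Pow(Add(226, Add(-21, Mul(3, -2))), Rational(1, 2)) = Pow(Add(226, Add(-21, -6)), Rational(1, 2)) = Pow(Add(226, -27), Rational(1, 2)) = Pow(199, Rational(1, 2)) ≈ 14.107)
Add(Mul(38, Pow(47, -1)), Mul(R, Pow(Function('t')(-22), -1))) = Add(Mul(38, Pow(47, -1)), Mul(Pow(199, Rational(1, 2)), Pow(Add(Rational(10, 7), Mul(Rational(1, 7), Pow(-22, 2)), Mul(Rational(11, 7), -22)), -1))) = Add(Mul(38, Rational(1, 47)), Mul(Pow(199, Rational(1, 2)), Pow(Add(Rational(10, 7), Mul(Rational(1, 7), 484), Rational(-242, 7)), -1))) = Add(Rational(38, 47), Mul(Pow(199, Rational(1, 2)), Pow(Add(Rational(10, 7), Rational(484, 7), Rational(-242, 7)), -1))) = Add(Rational(38, 47), Mul(Pow(199, Rational(1, 2)), Pow(36, -1))) = Add(Rational(38, 47), Mul(Pow(199, Rational(1, 2)), Rational(1, 36))) = Add(Rational(38, 47), Mul(Rational(1, 36), Pow(199, Rational(1, 2))))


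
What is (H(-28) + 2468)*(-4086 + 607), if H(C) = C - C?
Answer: -8586172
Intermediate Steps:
H(C) = 0
(H(-28) + 2468)*(-4086 + 607) = (0 + 2468)*(-4086 + 607) = 2468*(-3479) = -8586172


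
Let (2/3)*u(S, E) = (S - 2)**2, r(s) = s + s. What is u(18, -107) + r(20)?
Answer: 424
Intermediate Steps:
r(s) = 2*s
u(S, E) = 3*(-2 + S)**2/2 (u(S, E) = 3*(S - 2)**2/2 = 3*(-2 + S)**2/2)
u(18, -107) + r(20) = 3*(-2 + 18)**2/2 + 2*20 = (3/2)*16**2 + 40 = (3/2)*256 + 40 = 384 + 40 = 424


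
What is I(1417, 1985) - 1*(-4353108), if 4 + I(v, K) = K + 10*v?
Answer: 4369259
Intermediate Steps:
I(v, K) = -4 + K + 10*v (I(v, K) = -4 + (K + 10*v) = -4 + K + 10*v)
I(1417, 1985) - 1*(-4353108) = (-4 + 1985 + 10*1417) - 1*(-4353108) = (-4 + 1985 + 14170) + 4353108 = 16151 + 4353108 = 4369259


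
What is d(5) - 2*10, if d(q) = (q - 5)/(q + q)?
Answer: -20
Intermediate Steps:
d(q) = (-5 + q)/(2*q) (d(q) = (-5 + q)/((2*q)) = (-5 + q)*(1/(2*q)) = (-5 + q)/(2*q))
d(5) - 2*10 = (1/2)*(-5 + 5)/5 - 2*10 = (1/2)*(1/5)*0 - 20 = 0 - 20 = -20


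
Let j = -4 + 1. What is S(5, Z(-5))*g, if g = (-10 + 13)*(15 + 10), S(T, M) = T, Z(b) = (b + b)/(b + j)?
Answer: 375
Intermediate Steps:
j = -3
Z(b) = 2*b/(-3 + b) (Z(b) = (b + b)/(b - 3) = (2*b)/(-3 + b) = 2*b/(-3 + b))
g = 75 (g = 3*25 = 75)
S(5, Z(-5))*g = 5*75 = 375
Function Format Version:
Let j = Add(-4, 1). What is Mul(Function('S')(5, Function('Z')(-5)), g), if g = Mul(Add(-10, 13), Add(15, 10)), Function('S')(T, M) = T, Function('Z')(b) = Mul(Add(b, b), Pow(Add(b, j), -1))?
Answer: 375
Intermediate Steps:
j = -3
Function('Z')(b) = Mul(2, b, Pow(Add(-3, b), -1)) (Function('Z')(b) = Mul(Add(b, b), Pow(Add(b, -3), -1)) = Mul(Mul(2, b), Pow(Add(-3, b), -1)) = Mul(2, b, Pow(Add(-3, b), -1)))
g = 75 (g = Mul(3, 25) = 75)
Mul(Function('S')(5, Function('Z')(-5)), g) = Mul(5, 75) = 375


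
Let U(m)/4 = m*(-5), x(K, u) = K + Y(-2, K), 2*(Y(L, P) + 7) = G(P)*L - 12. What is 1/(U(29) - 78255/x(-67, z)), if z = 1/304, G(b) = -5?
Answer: 5/2317 ≈ 0.0021580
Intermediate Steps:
Y(L, P) = -13 - 5*L/2 (Y(L, P) = -7 + (-5*L - 12)/2 = -7 + (-12 - 5*L)/2 = -7 + (-6 - 5*L/2) = -13 - 5*L/2)
z = 1/304 ≈ 0.0032895
x(K, u) = -8 + K (x(K, u) = K + (-13 - 5/2*(-2)) = K + (-13 + 5) = K - 8 = -8 + K)
U(m) = -20*m (U(m) = 4*(m*(-5)) = 4*(-5*m) = -20*m)
1/(U(29) - 78255/x(-67, z)) = 1/(-20*29 - 78255/(-8 - 67)) = 1/(-580 - 78255/(-75)) = 1/(-580 - 78255*(-1/75)) = 1/(-580 + 5217/5) = 1/(2317/5) = 5/2317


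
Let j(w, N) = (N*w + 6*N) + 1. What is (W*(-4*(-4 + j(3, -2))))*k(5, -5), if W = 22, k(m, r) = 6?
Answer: 11088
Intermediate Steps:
j(w, N) = 1 + 6*N + N*w (j(w, N) = (6*N + N*w) + 1 = 1 + 6*N + N*w)
(W*(-4*(-4 + j(3, -2))))*k(5, -5) = (22*(-4*(-4 + (1 + 6*(-2) - 2*3))))*6 = (22*(-4*(-4 + (1 - 12 - 6))))*6 = (22*(-4*(-4 - 17)))*6 = (22*(-4*(-21)))*6 = (22*84)*6 = 1848*6 = 11088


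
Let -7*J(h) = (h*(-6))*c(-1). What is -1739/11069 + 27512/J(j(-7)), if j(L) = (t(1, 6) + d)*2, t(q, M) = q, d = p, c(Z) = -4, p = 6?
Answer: -38076725/66414 ≈ -573.32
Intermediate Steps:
d = 6
j(L) = 14 (j(L) = (1 + 6)*2 = 7*2 = 14)
J(h) = -24*h/7 (J(h) = -h*(-6)*(-4)/7 = -(-6*h)*(-4)/7 = -24*h/7)
-1739/11069 + 27512/J(j(-7)) = -1739/11069 + 27512/((-24/7*14)) = -1739*1/11069 + 27512/(-48) = -1739/11069 + 27512*(-1/48) = -1739/11069 - 3439/6 = -38076725/66414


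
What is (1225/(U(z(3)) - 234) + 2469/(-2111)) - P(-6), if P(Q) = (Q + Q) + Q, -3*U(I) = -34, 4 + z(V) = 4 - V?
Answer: 15975447/1410148 ≈ 11.329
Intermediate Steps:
z(V) = -V (z(V) = -4 + (4 - V) = -V)
U(I) = 34/3 (U(I) = -⅓*(-34) = 34/3)
P(Q) = 3*Q (P(Q) = 2*Q + Q = 3*Q)
(1225/(U(z(3)) - 234) + 2469/(-2111)) - P(-6) = (1225/(34/3 - 234) + 2469/(-2111)) - 3*(-6) = (1225/(-668/3) + 2469*(-1/2111)) - 1*(-18) = (1225*(-3/668) - 2469/2111) + 18 = (-3675/668 - 2469/2111) + 18 = -9407217/1410148 + 18 = 15975447/1410148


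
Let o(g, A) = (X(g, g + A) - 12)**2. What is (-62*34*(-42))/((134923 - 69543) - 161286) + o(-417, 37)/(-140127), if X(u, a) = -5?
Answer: -6217000453/6719510031 ≈ -0.92522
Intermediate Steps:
o(g, A) = 289 (o(g, A) = (-5 - 12)**2 = (-17)**2 = 289)
(-62*34*(-42))/((134923 - 69543) - 161286) + o(-417, 37)/(-140127) = (-62*34*(-42))/((134923 - 69543) - 161286) + 289/(-140127) = (-2108*(-42))/(65380 - 161286) + 289*(-1/140127) = 88536/(-95906) - 289/140127 = 88536*(-1/95906) - 289/140127 = -44268/47953 - 289/140127 = -6217000453/6719510031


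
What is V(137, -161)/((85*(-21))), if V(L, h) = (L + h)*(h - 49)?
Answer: -48/17 ≈ -2.8235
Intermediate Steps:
V(L, h) = (-49 + h)*(L + h) (V(L, h) = (L + h)*(-49 + h) = (-49 + h)*(L + h))
V(137, -161)/((85*(-21))) = ((-161)² - 49*137 - 49*(-161) + 137*(-161))/((85*(-21))) = (25921 - 6713 + 7889 - 22057)/(-1785) = 5040*(-1/1785) = -48/17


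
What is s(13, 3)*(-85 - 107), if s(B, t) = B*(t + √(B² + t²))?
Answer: -7488 - 2496*√178 ≈ -40789.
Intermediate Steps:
s(13, 3)*(-85 - 107) = (13*(3 + √(13² + 3²)))*(-85 - 107) = (13*(3 + √(169 + 9)))*(-192) = (13*(3 + √178))*(-192) = (39 + 13*√178)*(-192) = -7488 - 2496*√178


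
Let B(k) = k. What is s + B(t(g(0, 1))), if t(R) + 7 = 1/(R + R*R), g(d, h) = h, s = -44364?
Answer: -88741/2 ≈ -44371.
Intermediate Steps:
t(R) = -7 + 1/(R + R²) (t(R) = -7 + 1/(R + R*R) = -7 + 1/(R + R²))
s + B(t(g(0, 1))) = -44364 + (1 - 7*1 - 7*1²)/(1*(1 + 1)) = -44364 + 1*(1 - 7 - 7*1)/2 = -44364 + 1*(½)*(1 - 7 - 7) = -44364 + 1*(½)*(-13) = -44364 - 13/2 = -88741/2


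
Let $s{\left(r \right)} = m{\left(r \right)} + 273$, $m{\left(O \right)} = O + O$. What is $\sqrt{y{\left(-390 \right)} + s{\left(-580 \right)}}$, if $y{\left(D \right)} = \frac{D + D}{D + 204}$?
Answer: $\frac{i \sqrt{848377}}{31} \approx 29.712 i$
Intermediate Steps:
$m{\left(O \right)} = 2 O$
$y{\left(D \right)} = \frac{2 D}{204 + D}$
$s{\left(r \right)} = 273 + 2 r$ ($s{\left(r \right)} = 2 r + 273 = 273 + 2 r$)
$\sqrt{y{\left(-390 \right)} + s{\left(-580 \right)}} = \sqrt{2 \left(-390\right) \frac{1}{204 - 390} + \left(273 + 2 \left(-580\right)\right)} = \sqrt{2 \left(-390\right) \frac{1}{-186} + \left(273 - 1160\right)} = \sqrt{2 \left(-390\right) \left(- \frac{1}{186}\right) - 887} = \sqrt{\frac{130}{31} - 887} = \sqrt{- \frac{27367}{31}} = \frac{i \sqrt{848377}}{31}$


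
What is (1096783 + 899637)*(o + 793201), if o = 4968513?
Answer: 11502801063880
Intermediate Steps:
(1096783 + 899637)*(o + 793201) = (1096783 + 899637)*(4968513 + 793201) = 1996420*5761714 = 11502801063880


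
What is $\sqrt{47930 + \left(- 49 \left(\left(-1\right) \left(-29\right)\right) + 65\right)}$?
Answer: $\sqrt{46574} \approx 215.81$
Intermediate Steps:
$\sqrt{47930 + \left(- 49 \left(\left(-1\right) \left(-29\right)\right) + 65\right)} = \sqrt{47930 + \left(\left(-49\right) 29 + 65\right)} = \sqrt{47930 + \left(-1421 + 65\right)} = \sqrt{47930 - 1356} = \sqrt{46574}$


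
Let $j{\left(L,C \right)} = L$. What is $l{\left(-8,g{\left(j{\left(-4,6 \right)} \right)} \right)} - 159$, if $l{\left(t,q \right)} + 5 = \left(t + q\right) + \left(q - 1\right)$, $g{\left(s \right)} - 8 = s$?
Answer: $-165$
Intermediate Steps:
$g{\left(s \right)} = 8 + s$
$l{\left(t,q \right)} = -6 + t + 2 q$ ($l{\left(t,q \right)} = -5 + \left(\left(t + q\right) + \left(q - 1\right)\right) = -5 + \left(\left(q + t\right) + \left(-1 + q\right)\right) = -5 + \left(-1 + t + 2 q\right) = -6 + t + 2 q$)
$l{\left(-8,g{\left(j{\left(-4,6 \right)} \right)} \right)} - 159 = \left(-6 - 8 + 2 \left(8 - 4\right)\right) - 159 = \left(-6 - 8 + 2 \cdot 4\right) - 159 = \left(-6 - 8 + 8\right) - 159 = -6 - 159 = -165$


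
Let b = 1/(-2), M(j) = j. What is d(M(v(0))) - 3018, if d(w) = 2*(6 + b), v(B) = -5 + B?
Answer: -3007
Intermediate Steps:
b = -½ ≈ -0.50000
d(w) = 11 (d(w) = 2*(6 - ½) = 2*(11/2) = 11)
d(M(v(0))) - 3018 = 11 - 3018 = -3007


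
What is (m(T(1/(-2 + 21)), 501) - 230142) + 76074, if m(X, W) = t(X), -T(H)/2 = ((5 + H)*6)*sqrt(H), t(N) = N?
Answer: -154068 - 1152*sqrt(19)/361 ≈ -1.5408e+5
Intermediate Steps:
T(H) = -2*sqrt(H)*(30 + 6*H) (T(H) = -2*(5 + H)*6*sqrt(H) = -2*(30 + 6*H)*sqrt(H) = -2*sqrt(H)*(30 + 6*H))
m(X, W) = X
(m(T(1/(-2 + 21)), 501) - 230142) + 76074 = (12*sqrt(1/(-2 + 21))*(-5 - 1/(-2 + 21)) - 230142) + 76074 = (12*sqrt(1/19)*(-5 - 1/19) - 230142) + 76074 = (12*sqrt(1/19)*(-5 - 1*1/19) - 230142) + 76074 = (12*(sqrt(19)/19)*(-5 - 1/19) - 230142) + 76074 = (12*(sqrt(19)/19)*(-96/19) - 230142) + 76074 = (-1152*sqrt(19)/361 - 230142) + 76074 = (-230142 - 1152*sqrt(19)/361) + 76074 = -154068 - 1152*sqrt(19)/361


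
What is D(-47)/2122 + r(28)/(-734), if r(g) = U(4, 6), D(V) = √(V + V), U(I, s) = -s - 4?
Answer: 5/367 + I*√94/2122 ≈ 0.013624 + 0.004569*I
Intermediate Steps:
U(I, s) = -4 - s
D(V) = √2*√V (D(V) = √(2*V) = √2*√V)
r(g) = -10 (r(g) = -4 - 1*6 = -4 - 6 = -10)
D(-47)/2122 + r(28)/(-734) = (√2*√(-47))/2122 - 10/(-734) = (√2*(I*√47))*(1/2122) - 10*(-1/734) = (I*√94)*(1/2122) + 5/367 = I*√94/2122 + 5/367 = 5/367 + I*√94/2122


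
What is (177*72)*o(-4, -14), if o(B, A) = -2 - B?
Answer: 25488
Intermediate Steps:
(177*72)*o(-4, -14) = (177*72)*(-2 - 1*(-4)) = 12744*(-2 + 4) = 12744*2 = 25488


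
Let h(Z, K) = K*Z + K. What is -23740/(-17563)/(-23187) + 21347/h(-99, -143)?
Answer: 95526111617/62713925274 ≈ 1.5232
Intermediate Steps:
h(Z, K) = K + K*Z
-23740/(-17563)/(-23187) + 21347/h(-99, -143) = -23740/(-17563)/(-23187) + 21347/((-143*(1 - 99))) = -23740*(-1/17563)*(-1/23187) + 21347/((-143*(-98))) = (23740/17563)*(-1/23187) + 21347/14014 = -23740/407233281 + 21347*(1/14014) = -23740/407233281 + 21347/14014 = 95526111617/62713925274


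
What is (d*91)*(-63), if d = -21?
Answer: 120393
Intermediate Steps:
(d*91)*(-63) = -21*91*(-63) = -1911*(-63) = 120393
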